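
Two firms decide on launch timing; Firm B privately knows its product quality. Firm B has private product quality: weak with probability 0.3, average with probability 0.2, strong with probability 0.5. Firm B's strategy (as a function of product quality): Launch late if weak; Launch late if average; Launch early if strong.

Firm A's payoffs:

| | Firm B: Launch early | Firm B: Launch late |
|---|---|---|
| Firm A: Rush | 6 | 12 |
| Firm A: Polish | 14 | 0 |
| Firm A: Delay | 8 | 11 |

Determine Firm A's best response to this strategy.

E[Rush] = 0.3·(12) + 0.2·(12) + 0.5·(6) = 9
E[Polish] = 0.3·(0) + 0.2·(0) + 0.5·(14) = 7
E[Delay] = 0.3·(11) + 0.2·(11) + 0.5·(8) = 9.5
Best response: Delay (9.5 is the largest).

Delay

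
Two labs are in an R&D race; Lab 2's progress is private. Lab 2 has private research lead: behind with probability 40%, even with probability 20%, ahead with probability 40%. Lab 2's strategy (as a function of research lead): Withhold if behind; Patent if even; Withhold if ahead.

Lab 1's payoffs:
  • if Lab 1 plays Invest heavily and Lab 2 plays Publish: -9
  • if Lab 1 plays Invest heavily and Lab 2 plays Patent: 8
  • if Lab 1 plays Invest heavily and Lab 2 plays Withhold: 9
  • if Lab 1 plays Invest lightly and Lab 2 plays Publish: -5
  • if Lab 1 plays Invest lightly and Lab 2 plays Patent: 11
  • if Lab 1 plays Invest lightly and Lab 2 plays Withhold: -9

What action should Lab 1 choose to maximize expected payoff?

E[Invest heavily] = 0.4·(9) + 0.2·(8) + 0.4·(9) = 8.8
E[Invest lightly] = 0.4·(-9) + 0.2·(11) + 0.4·(-9) = -5
Best response: Invest heavily (8.8 is the largest).

Invest heavily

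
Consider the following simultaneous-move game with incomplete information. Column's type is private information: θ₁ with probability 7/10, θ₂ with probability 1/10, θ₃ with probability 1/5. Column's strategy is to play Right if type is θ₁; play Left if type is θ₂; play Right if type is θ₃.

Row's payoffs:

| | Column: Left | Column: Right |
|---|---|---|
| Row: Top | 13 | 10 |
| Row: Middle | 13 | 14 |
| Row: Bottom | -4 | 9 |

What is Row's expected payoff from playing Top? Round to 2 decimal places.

10.30

E[Top] = 7/10·10 + 1/10·13 + 1/5·10 = 7 + 13/10 + 2 = 103/10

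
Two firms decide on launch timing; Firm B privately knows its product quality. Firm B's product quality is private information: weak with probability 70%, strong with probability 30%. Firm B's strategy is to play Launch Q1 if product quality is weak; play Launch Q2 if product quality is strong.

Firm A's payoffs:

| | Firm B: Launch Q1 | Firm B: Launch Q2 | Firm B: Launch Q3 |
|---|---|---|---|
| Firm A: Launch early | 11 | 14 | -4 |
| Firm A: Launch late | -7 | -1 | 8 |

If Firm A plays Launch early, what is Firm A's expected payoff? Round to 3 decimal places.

11.900

E[Launch early] = 0.7·11 + 0.3·14 = 7.7 + 4.2 = 11.9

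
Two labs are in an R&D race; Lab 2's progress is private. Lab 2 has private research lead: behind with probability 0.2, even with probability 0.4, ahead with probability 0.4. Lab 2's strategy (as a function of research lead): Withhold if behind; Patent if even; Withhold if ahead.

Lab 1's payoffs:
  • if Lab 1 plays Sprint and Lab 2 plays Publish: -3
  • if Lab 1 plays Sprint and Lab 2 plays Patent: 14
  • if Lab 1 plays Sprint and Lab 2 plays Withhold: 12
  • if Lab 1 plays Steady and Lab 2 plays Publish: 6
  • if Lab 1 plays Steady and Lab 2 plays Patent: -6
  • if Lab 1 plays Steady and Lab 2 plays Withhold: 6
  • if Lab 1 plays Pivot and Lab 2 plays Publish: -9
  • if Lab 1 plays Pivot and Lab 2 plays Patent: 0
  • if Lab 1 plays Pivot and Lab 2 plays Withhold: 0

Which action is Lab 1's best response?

Sprint

E[Sprint] = 0.2·(12) + 0.4·(14) + 0.4·(12) = 12.8
E[Steady] = 0.2·(6) + 0.4·(-6) + 0.4·(6) = 1.2
E[Pivot] = 0.2·(0) + 0.4·(0) + 0.4·(0) = 0
Best response: Sprint (12.8 is the largest).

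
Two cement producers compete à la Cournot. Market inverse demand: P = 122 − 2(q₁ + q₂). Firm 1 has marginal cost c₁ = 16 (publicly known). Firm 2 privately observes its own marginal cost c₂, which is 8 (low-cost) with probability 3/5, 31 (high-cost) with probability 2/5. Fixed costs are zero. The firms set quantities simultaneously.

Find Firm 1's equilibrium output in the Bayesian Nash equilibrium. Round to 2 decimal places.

17.87

Type-c best response for Firm 2: q₂(c) = (122 − c)/4 − q₁/2.
Firm 1 maximizes expected profit; its first-order condition is 122 − 4q₁ − 2E[q₂] − 16 = 0.
Substituting E[q₂] and solving: E[c₂] = 17.2, so q₁ = (122 − 2·16 + 17.2)/6 = 17.8667.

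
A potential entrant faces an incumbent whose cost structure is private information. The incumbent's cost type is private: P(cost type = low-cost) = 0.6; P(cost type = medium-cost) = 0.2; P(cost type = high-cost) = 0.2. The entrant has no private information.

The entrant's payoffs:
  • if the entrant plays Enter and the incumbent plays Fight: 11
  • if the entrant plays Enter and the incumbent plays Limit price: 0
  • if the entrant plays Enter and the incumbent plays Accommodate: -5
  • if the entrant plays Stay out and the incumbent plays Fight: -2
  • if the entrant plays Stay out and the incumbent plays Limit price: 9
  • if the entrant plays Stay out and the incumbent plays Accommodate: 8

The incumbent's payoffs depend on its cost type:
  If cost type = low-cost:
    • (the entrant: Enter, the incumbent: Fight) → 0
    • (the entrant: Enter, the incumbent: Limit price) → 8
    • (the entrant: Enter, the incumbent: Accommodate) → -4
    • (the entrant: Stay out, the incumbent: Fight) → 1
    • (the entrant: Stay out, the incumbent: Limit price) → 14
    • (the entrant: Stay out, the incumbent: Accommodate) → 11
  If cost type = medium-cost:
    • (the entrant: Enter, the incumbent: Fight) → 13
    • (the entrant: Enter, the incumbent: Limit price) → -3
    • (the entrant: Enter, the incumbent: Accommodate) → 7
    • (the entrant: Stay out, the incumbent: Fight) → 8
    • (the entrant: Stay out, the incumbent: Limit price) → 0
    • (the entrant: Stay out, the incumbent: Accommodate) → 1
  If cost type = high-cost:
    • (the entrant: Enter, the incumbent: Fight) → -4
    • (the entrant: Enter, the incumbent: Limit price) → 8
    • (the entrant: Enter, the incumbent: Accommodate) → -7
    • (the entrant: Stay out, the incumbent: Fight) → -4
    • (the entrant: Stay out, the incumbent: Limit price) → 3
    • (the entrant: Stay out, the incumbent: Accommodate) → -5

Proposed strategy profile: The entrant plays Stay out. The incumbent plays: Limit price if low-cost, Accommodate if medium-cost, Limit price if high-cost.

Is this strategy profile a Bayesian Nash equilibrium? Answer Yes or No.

No

The entrant plays Stay out: E[Stay out] = 0.6·(9) + 0.2·(8) + 0.2·(9) = 8.8; E[Enter] = -1. Best-responding. ✓
The incumbent (cost type low-cost), facing Stay out: Fight gives 1, Limit price gives 14, Accommodate gives 11. Proposed Limit price is best. ✓
The incumbent (cost type medium-cost), facing Stay out: Fight gives 8, Limit price gives 0, Accommodate gives 1. Proposed Accommodate is not best — profitable deviation exists. ✗
The incumbent (cost type high-cost), facing Stay out: Fight gives -4, Limit price gives 3, Accommodate gives -5. Proposed Limit price is best. ✓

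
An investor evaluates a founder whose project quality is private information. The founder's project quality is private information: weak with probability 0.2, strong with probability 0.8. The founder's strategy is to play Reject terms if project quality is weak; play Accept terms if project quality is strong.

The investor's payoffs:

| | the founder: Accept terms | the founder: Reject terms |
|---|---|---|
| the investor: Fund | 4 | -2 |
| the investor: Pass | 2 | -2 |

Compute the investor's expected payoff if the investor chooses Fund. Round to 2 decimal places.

Take the expectation over the founder's project quality, weighting each type's action by its prior probability.
E[Fund] = 0.2·(-2) + 0.8·4 = (-0.4) + 3.2 = 2.8

2.80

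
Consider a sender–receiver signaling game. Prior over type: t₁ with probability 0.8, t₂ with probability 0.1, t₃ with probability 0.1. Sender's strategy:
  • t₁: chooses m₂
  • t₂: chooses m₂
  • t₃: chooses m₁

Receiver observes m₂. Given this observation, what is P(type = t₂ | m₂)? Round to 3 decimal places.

Apply Bayes' rule using the sender's strategy as the likelihood.
P(m₂) = 0.8·1 + 0.1·1 + 0.1·0 = 0.9
P(t₂ | m₂) = (0.1·1) / 0.9 = 0.1 / 0.9 = 0.111111

0.111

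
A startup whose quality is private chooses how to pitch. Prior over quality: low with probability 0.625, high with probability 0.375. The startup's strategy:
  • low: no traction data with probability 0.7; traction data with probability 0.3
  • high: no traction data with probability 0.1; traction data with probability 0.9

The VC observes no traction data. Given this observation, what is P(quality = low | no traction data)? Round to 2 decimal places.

0.92

P(no traction data) = 0.625·0.7 + 0.375·0.1 = 0.475
P(low | no traction data) = (0.625·0.7) / 0.475 = 0.4375 / 0.475 = 0.921053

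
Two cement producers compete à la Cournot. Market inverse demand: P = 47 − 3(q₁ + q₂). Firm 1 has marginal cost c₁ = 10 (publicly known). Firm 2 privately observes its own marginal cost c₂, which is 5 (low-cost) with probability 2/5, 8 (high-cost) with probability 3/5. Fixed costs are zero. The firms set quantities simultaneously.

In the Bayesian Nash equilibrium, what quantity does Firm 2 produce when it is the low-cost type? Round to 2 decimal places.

5.12

Firm 2 with cost c maximizes (47 − 3(q₁+q₂) − c)·q₂, giving q₂(c) = (47 − c − 3q₁)/6.
E[c₂] = 2/5·5 + 3/5·8 = 6.8
Firm 1's FOC against E[q₂] yields q₁ = (47 − 2·10 + E[c₂])/9 = (47 − 20 + 6.8)/9 = 3.75556.
q₂(low-cost) = (47 − 5 − 3·3.75556)/6 = 5.12222.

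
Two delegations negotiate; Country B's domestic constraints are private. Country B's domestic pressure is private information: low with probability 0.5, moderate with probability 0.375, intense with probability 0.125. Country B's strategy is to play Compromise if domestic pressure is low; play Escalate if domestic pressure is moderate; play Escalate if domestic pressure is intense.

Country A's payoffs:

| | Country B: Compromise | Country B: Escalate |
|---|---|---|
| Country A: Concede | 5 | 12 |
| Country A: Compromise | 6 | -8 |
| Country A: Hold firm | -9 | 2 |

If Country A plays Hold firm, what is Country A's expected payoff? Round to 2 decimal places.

Take the expectation over Country B's domestic pressure, weighting each type's action by its prior probability.
E[Hold firm] = 0.5·(-9) + 0.375·2 + 0.125·2 = (-4.5) + 0.75 + 0.25 = -3.5

-3.50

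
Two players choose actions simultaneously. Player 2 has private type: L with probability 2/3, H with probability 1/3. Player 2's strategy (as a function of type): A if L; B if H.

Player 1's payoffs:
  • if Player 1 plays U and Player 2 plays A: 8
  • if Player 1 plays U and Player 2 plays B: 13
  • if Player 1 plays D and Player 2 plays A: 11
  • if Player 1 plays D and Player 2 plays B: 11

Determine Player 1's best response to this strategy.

Compute Player 1's expected payoff for each action, taking the expectation over Player 2's type.
E[U] = 2/3·(8) + 1/3·(13) = 29/3
E[D] = 2/3·(11) + 1/3·(11) = 11
Best response: D (11 is the largest).

D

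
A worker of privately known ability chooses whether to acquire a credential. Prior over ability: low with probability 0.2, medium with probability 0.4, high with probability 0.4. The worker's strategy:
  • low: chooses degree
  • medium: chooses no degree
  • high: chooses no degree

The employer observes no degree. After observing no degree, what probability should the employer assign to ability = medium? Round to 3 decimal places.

Apply Bayes' rule using the sender's strategy as the likelihood.
P(no degree) = 0.2·0 + 0.4·1 + 0.4·1 = 0.8
P(medium | no degree) = (0.4·1) / 0.8 = 0.4 / 0.8 = 0.5

0.500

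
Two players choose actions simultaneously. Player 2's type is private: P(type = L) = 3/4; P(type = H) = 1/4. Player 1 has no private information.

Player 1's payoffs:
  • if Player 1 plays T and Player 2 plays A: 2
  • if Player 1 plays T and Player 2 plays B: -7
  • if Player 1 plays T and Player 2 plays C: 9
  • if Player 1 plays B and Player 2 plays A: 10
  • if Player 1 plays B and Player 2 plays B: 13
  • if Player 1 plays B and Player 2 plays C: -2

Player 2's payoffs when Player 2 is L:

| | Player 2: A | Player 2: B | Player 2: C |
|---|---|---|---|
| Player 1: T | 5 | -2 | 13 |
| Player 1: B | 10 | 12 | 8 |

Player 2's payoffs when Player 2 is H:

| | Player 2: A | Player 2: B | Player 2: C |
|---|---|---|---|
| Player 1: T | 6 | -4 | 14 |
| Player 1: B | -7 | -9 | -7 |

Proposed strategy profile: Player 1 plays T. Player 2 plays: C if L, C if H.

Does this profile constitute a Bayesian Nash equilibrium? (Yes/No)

Yes

Player 1 plays T: E[T] = 3/4·(9) + 1/4·(9) = 9; E[B] = -2. Best-responding. ✓
Player 2 (type L), facing T: A gives 5, B gives -2, C gives 13. Proposed C is best. ✓
Player 2 (type H), facing T: A gives 6, B gives -4, C gives 14. Proposed C is best. ✓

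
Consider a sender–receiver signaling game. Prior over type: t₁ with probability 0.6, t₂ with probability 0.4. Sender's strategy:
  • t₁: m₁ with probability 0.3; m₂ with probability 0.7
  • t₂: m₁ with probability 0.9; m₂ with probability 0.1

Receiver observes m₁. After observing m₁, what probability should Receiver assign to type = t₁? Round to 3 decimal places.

0.333

P(m₁) = 0.6·0.3 + 0.4·0.9 = 0.54
P(t₁ | m₁) = (0.6·0.3) / 0.54 = 0.18 / 0.54 = 0.333333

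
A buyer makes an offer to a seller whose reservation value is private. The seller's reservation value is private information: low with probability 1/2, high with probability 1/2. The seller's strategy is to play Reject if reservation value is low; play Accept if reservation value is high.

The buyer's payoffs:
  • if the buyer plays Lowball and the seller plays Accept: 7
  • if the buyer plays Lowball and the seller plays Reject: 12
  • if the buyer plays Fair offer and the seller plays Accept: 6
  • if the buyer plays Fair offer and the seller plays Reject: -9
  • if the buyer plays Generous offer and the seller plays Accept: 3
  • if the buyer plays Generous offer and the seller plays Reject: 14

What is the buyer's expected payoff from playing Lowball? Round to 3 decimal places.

Take the expectation over the seller's reservation value, weighting each type's action by its prior probability.
E[Lowball] = 1/2·12 + 1/2·7 = 6 + 7/2 = 19/2

9.500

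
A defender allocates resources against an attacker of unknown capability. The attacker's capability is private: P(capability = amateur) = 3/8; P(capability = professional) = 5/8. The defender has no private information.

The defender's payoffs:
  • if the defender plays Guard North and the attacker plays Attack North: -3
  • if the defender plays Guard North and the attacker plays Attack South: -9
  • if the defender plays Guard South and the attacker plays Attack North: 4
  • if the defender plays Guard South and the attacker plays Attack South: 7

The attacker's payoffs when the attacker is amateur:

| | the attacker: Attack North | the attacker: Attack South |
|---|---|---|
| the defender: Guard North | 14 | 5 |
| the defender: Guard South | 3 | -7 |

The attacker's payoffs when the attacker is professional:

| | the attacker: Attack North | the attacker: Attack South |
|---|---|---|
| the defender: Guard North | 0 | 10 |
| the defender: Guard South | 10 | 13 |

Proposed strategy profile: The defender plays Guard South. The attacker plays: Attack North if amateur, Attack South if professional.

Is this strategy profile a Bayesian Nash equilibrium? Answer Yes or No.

Yes

The defender plays Guard South: E[Guard South] = 3/8·(4) + 5/8·(7) = 47/8; E[Guard North] = -27/4. Best-responding. ✓
The attacker (capability amateur), facing Guard South: Attack North gives 3, Attack South gives -7. Proposed Attack North is best. ✓
The attacker (capability professional), facing Guard South: Attack North gives 10, Attack South gives 13. Proposed Attack South is best. ✓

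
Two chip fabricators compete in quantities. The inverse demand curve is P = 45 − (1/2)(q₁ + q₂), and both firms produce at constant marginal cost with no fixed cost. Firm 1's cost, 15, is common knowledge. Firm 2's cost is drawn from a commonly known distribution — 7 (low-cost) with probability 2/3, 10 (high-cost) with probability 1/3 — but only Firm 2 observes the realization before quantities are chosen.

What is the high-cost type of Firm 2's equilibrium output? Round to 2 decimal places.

Type-c best response for Firm 2: q₂(c) = (45 − c) − q₁/2.
Firm 1 maximizes expected profit; its first-order condition is 45 − q₁ − (1/2)E[q₂] − 15 = 0.
Substituting E[q₂] and solving: E[c₂] = 8, so q₁ = (45 − 2·15 + 8)/(3/2) = 15.3333.
q₂(high-cost) = (45 − 10 − (1/2)·15.3333) = 27.3333.

27.33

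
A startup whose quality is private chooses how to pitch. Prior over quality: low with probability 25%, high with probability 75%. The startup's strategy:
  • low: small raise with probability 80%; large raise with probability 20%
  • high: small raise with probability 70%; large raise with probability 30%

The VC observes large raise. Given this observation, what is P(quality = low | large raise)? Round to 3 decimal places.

0.182

P(large raise) = 0.25·0.2 + 0.75·0.3 = 0.275
P(low | large raise) = (0.25·0.2) / 0.275 = 0.05 / 0.275 = 0.181818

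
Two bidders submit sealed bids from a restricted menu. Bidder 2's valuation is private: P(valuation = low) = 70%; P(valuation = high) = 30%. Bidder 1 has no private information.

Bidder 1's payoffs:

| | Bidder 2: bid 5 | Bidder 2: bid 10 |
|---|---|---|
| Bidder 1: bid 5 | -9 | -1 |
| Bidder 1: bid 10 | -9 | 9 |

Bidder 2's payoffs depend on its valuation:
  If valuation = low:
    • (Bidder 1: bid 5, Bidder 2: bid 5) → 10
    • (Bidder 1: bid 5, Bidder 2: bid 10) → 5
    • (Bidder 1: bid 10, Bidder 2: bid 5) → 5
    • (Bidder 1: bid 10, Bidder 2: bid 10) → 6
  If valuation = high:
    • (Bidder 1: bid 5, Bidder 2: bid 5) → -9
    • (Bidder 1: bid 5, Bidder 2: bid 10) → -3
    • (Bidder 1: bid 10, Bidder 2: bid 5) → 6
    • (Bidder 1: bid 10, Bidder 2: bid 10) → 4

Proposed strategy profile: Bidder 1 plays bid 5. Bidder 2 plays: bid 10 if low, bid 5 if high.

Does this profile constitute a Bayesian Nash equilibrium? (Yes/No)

No

Bidder 1 plays bid 5: E[bid 5] = 0.7·(-1) + 0.3·(-9) = -3.4; E[bid 10] = 3.6. Not best-responding. ✗
Bidder 2 (valuation low), facing bid 5: bid 5 gives 10, bid 10 gives 5. Proposed bid 10 is not best — profitable deviation exists. ✗
Bidder 2 (valuation high), facing bid 5: bid 5 gives -9, bid 10 gives -3. Proposed bid 5 is not best — profitable deviation exists. ✗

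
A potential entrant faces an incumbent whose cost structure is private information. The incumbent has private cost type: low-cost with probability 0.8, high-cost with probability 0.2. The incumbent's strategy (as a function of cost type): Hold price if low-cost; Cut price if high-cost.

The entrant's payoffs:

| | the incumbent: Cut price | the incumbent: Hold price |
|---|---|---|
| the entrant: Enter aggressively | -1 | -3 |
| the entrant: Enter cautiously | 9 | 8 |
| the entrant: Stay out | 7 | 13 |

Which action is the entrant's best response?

Compute the entrant's expected payoff for each action, taking the expectation over the incumbent's type.
E[Enter aggressively] = 0.8·(-3) + 0.2·(-1) = -2.6
E[Enter cautiously] = 0.8·(8) + 0.2·(9) = 8.2
E[Stay out] = 0.8·(13) + 0.2·(7) = 11.8
Best response: Stay out (11.8 is the largest).

Stay out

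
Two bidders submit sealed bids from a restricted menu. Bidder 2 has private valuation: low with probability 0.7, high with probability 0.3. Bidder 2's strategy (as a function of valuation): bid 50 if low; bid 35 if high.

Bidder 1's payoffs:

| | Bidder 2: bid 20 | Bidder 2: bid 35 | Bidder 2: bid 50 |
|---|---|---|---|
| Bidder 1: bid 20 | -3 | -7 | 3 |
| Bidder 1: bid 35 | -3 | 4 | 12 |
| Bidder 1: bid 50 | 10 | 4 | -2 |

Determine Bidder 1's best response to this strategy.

E[bid 20] = 0.7·(3) + 0.3·(-7) = 0
E[bid 35] = 0.7·(12) + 0.3·(4) = 9.6
E[bid 50] = 0.7·(-2) + 0.3·(4) = -0.2
Best response: bid 35 (9.6 is the largest).

bid 35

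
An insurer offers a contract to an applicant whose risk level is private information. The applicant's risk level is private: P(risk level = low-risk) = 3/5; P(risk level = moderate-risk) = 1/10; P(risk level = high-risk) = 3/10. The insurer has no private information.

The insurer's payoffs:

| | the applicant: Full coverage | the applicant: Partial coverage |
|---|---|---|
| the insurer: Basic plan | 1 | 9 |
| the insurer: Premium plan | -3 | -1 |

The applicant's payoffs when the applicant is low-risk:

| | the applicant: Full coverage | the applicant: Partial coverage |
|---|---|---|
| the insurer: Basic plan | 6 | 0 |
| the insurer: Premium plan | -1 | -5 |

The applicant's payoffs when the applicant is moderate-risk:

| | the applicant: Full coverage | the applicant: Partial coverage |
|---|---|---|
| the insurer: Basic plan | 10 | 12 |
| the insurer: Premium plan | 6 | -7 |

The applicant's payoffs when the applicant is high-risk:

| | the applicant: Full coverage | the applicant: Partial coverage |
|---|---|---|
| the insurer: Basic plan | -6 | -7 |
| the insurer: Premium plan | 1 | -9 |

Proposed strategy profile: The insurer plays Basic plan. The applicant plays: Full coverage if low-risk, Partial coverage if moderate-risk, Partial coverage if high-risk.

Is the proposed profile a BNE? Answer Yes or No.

A profile is a BNE iff every type of every player is best-responding given beliefs about the other side.
The insurer plays Basic plan: E[Basic plan] = 3/5·(1) + 1/10·(9) + 3/10·(9) = 21/5; E[Premium plan] = -11/5. Best-responding. ✓
The applicant (risk level low-risk), facing Basic plan: Full coverage gives 6, Partial coverage gives 0. Proposed Full coverage is best. ✓
The applicant (risk level moderate-risk), facing Basic plan: Full coverage gives 10, Partial coverage gives 12. Proposed Partial coverage is best. ✓
The applicant (risk level high-risk), facing Basic plan: Full coverage gives -6, Partial coverage gives -7. Proposed Partial coverage is not best — profitable deviation exists. ✗

No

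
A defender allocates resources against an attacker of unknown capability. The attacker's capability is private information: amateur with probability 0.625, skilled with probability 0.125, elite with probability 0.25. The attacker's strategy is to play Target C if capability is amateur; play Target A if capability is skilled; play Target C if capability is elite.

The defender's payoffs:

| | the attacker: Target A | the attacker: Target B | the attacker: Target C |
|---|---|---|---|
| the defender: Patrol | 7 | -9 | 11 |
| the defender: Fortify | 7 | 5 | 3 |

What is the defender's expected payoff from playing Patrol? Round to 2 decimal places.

Take the expectation over the attacker's capability, weighting each type's action by its prior probability.
E[Patrol] = 0.625·11 + 0.125·7 + 0.25·11 = 6.875 + 0.875 + 2.75 = 10.5

10.50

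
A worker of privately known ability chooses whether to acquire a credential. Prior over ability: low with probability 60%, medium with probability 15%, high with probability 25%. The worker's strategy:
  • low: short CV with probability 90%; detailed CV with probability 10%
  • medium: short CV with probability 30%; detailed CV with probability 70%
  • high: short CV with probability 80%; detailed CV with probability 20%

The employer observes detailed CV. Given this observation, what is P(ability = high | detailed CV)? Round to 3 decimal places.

P(detailed CV) = 0.6·0.1 + 0.15·0.7 + 0.25·0.2 = 0.215
P(high | detailed CV) = (0.25·0.2) / 0.215 = 0.05 / 0.215 = 0.232558

0.233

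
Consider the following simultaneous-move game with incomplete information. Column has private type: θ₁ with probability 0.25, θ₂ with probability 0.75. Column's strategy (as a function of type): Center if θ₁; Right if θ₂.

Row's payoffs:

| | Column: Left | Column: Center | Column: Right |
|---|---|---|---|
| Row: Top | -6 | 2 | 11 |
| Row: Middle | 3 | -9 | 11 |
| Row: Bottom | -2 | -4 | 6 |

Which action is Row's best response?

E[Top] = 0.25·(2) + 0.75·(11) = 8.75
E[Middle] = 0.25·(-9) + 0.75·(11) = 6
E[Bottom] = 0.25·(-4) + 0.75·(6) = 3.5
Best response: Top (8.75 is the largest).

Top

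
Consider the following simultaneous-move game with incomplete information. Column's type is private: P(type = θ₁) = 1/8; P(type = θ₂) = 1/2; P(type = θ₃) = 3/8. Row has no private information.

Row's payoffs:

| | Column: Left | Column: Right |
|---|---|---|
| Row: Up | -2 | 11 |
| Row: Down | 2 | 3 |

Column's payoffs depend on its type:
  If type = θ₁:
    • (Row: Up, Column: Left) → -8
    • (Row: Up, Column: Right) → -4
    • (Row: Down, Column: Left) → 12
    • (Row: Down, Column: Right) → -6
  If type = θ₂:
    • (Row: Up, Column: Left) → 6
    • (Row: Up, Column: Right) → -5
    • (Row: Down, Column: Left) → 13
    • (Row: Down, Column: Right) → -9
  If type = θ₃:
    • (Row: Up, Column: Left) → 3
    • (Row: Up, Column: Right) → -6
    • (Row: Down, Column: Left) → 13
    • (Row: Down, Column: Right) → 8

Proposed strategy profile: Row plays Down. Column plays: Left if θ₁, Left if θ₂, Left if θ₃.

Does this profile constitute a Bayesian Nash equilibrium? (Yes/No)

A profile is a BNE iff every type of every player is best-responding given beliefs about the other side.
Row plays Down: E[Down] = 1/8·(2) + 1/2·(2) + 3/8·(2) = 2; E[Up] = -2. Best-responding. ✓
Column (type θ₁), facing Down: Left gives 12, Right gives -6. Proposed Left is best. ✓
Column (type θ₂), facing Down: Left gives 13, Right gives -9. Proposed Left is best. ✓
Column (type θ₃), facing Down: Left gives 13, Right gives 8. Proposed Left is best. ✓

Yes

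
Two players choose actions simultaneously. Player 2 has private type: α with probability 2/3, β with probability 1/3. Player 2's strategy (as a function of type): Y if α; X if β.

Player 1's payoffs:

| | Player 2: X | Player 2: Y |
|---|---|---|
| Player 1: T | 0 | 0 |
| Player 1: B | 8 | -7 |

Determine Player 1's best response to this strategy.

E[T] = 2/3·(0) + 1/3·(0) = 0
E[B] = 2/3·(-7) + 1/3·(8) = -2
Best response: T (0 is the largest).

T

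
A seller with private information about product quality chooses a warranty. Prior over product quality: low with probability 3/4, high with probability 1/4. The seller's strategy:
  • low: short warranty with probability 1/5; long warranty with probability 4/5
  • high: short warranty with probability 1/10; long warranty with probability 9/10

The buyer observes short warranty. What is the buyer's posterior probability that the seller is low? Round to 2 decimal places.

Apply Bayes' rule using the sender's strategy as the likelihood.
P(short warranty) = (3/4)·(1/5) + (1/4)·(1/10) = 7/40
P(low | short warranty) = ((3/4)·(1/5)) / (7/40) = (3/20) / (7/40) = 6/7

0.86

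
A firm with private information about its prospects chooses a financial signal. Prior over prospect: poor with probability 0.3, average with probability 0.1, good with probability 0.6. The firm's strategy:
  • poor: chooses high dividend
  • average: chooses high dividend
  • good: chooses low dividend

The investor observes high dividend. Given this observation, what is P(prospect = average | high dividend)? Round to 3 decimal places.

P(high dividend) = 0.3·1 + 0.1·1 + 0.6·0 = 0.4
P(average | high dividend) = (0.1·1) / 0.4 = 0.1 / 0.4 = 0.25

0.250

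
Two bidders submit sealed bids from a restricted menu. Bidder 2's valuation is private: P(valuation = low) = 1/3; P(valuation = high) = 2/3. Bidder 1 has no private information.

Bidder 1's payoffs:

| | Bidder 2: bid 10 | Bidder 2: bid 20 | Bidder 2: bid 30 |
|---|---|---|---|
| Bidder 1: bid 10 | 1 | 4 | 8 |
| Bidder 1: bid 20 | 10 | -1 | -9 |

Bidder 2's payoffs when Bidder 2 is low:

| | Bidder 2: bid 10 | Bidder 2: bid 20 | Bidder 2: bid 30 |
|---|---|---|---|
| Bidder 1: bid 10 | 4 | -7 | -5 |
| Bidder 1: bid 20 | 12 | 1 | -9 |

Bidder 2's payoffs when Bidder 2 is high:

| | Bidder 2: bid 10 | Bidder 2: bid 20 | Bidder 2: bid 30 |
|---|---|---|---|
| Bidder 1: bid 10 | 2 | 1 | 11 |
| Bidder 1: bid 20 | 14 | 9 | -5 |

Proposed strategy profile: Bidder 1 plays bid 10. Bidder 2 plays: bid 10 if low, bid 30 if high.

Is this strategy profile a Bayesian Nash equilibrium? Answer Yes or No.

Bidder 1 plays bid 10: E[bid 10] = 1/3·(1) + 2/3·(8) = 17/3; E[bid 20] = -8/3. Best-responding. ✓
Bidder 2 (valuation low), facing bid 10: bid 10 gives 4, bid 20 gives -7, bid 30 gives -5. Proposed bid 10 is best. ✓
Bidder 2 (valuation high), facing bid 10: bid 10 gives 2, bid 20 gives 1, bid 30 gives 11. Proposed bid 30 is best. ✓

Yes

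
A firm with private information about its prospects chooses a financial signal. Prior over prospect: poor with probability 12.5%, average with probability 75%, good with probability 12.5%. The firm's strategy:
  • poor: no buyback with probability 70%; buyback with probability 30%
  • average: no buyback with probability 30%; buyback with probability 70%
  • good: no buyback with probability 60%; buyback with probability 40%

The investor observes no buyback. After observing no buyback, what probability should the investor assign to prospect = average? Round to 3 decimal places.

Apply Bayes' rule using the sender's strategy as the likelihood.
P(no buyback) = 0.125·0.7 + 0.75·0.3 + 0.125·0.6 = 0.3875
P(average | no buyback) = (0.75·0.3) / 0.3875 = 0.225 / 0.3875 = 0.580645

0.581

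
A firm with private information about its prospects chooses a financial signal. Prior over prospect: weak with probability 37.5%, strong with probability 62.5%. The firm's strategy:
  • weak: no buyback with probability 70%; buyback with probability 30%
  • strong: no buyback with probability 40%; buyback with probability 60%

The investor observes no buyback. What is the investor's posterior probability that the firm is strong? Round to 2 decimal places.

0.49

P(no buyback) = 0.375·0.7 + 0.625·0.4 = 0.5125
P(strong | no buyback) = (0.625·0.4) / 0.5125 = 0.25 / 0.5125 = 0.487805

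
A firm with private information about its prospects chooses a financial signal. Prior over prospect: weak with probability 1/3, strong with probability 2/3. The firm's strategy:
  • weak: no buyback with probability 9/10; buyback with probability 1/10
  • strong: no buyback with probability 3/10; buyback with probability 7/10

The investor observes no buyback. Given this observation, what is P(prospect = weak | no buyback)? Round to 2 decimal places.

P(no buyback) = (1/3)·(9/10) + (2/3)·(3/10) = 1/2
P(weak | no buyback) = ((1/3)·(9/10)) / (1/2) = (3/10) / (1/2) = 3/5

0.60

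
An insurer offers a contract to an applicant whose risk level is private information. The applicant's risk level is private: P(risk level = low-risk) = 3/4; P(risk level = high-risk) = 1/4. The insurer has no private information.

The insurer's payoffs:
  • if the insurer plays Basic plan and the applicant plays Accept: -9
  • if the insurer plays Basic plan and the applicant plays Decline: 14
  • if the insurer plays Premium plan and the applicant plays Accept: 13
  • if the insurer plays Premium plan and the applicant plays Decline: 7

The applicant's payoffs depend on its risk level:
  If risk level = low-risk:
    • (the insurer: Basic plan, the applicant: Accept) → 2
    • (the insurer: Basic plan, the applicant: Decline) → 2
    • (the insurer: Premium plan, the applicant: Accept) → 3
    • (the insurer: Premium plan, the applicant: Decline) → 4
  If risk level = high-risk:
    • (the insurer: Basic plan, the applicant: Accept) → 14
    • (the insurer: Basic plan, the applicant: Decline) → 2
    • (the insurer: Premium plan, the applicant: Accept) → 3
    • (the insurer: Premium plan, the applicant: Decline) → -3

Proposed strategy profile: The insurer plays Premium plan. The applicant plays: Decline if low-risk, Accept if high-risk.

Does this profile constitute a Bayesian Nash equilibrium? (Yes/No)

Yes

The insurer plays Premium plan: E[Premium plan] = 3/4·(7) + 1/4·(13) = 17/2; E[Basic plan] = 33/4. Best-responding. ✓
The applicant (risk level low-risk), facing Premium plan: Accept gives 3, Decline gives 4. Proposed Decline is best. ✓
The applicant (risk level high-risk), facing Premium plan: Accept gives 3, Decline gives -3. Proposed Accept is best. ✓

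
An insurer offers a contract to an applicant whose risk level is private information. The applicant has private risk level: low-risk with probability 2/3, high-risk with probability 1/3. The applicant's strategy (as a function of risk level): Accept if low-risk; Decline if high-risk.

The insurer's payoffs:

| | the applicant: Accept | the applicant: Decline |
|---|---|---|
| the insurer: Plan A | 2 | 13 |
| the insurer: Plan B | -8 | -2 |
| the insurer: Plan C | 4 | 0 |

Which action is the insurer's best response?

Plan A

E[Plan A] = 2/3·(2) + 1/3·(13) = 17/3
E[Plan B] = 2/3·(-8) + 1/3·(-2) = -6
E[Plan C] = 2/3·(4) + 1/3·(0) = 8/3
Best response: Plan A (17/3 is the largest).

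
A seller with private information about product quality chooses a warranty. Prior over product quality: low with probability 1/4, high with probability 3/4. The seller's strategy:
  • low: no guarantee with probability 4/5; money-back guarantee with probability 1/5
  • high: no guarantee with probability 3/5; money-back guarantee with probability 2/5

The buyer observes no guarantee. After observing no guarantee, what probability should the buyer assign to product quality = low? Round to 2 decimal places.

0.31

Apply Bayes' rule using the sender's strategy as the likelihood.
P(no guarantee) = (1/4)·(4/5) + (3/4)·(3/5) = 13/20
P(low | no guarantee) = ((1/4)·(4/5)) / (13/20) = (1/5) / (13/20) = 4/13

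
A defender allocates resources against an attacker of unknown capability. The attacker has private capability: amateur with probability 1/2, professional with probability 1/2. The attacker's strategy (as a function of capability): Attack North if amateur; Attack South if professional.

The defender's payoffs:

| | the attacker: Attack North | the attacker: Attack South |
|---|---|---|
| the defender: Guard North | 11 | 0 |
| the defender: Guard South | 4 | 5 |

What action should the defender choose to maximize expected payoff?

E[Guard North] = 1/2·(11) + 1/2·(0) = 11/2
E[Guard South] = 1/2·(4) + 1/2·(5) = 9/2
Best response: Guard North (11/2 is the largest).

Guard North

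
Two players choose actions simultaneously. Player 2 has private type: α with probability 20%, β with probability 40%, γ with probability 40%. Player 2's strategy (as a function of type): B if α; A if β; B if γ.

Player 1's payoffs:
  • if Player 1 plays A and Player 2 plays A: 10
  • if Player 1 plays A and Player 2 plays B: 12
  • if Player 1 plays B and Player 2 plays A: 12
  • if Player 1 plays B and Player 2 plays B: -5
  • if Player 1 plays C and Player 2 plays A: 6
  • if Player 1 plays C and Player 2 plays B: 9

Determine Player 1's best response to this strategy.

A

Compute Player 1's expected payoff for each action, taking the expectation over Player 2's type.
E[A] = 0.2·(12) + 0.4·(10) + 0.4·(12) = 11.2
E[B] = 0.2·(-5) + 0.4·(12) + 0.4·(-5) = 1.8
E[C] = 0.2·(9) + 0.4·(6) + 0.4·(9) = 7.8
Best response: A (11.2 is the largest).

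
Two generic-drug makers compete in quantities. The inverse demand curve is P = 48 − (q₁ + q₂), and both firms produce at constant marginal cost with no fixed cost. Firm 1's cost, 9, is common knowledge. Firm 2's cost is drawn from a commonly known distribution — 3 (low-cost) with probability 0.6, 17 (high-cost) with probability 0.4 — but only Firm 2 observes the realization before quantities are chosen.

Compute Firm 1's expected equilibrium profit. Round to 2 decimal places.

Type-c best response for Firm 2: q₂(c) = (48 − c)/2 − q₁/2.
Firm 1 maximizes expected profit; its first-order condition is 48 − 2q₁ − E[q₂] − 9 = 0.
Substituting E[q₂] and solving: E[c₂] = 8.6, so q₁ = (48 − 2·9 + 8.6)/3 = 12.8667.
E[P] = 48 − (q₁ + E[q₂]) = 21.8667; Firm 1's expected profit = (E[P] − 9)·q₁ = (21.8667 − 9)·12.8667 = 165.551.

165.55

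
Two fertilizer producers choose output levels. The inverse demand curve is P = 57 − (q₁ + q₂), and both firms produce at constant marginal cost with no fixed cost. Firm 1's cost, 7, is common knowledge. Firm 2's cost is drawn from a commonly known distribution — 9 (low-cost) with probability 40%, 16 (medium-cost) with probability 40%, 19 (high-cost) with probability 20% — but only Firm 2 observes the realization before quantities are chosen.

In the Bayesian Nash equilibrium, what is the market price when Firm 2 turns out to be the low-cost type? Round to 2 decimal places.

Type-c best response for Firm 2: q₂(c) = (57 − c)/2 − q₁/2.
Firm 1 maximizes expected profit; its first-order condition is 57 − 2q₁ − E[q₂] − 7 = 0.
Substituting E[q₂] and solving: E[c₂] = 13.8, so q₁ = (57 − 2·7 + 13.8)/3 = 18.9333.
q₂(low-cost) = 14.5333, so P = 57 − (18.9333 + 14.5333) = 23.5333.

23.53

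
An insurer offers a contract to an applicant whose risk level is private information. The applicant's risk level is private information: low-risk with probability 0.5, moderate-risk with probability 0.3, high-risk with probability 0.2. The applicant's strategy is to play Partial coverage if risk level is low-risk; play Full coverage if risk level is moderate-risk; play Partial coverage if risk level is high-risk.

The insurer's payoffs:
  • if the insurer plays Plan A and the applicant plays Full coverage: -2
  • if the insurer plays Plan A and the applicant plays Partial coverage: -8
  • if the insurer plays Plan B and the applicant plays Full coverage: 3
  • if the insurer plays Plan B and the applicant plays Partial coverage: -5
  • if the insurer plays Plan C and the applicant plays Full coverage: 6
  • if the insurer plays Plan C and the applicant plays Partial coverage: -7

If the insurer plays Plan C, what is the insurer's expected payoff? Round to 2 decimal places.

E[Plan C] = 0.5·(-7) + 0.3·6 + 0.2·(-7) = (-3.5) + 1.8 + (-1.4) = -3.1

-3.10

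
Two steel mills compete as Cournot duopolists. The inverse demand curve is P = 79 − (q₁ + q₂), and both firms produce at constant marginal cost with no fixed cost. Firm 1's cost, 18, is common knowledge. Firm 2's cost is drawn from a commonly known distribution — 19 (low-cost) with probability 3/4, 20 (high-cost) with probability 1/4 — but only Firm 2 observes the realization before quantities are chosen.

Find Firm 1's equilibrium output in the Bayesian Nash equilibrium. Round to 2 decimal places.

Firm 2 with cost c maximizes (79 − (q₁+q₂) − c)·q₂, giving q₂(c) = (79 − c − q₁)/2.
E[c₂] = 3/4·19 + 1/4·20 = 19.25
Firm 1's FOC against E[q₂] yields q₁ = (79 − 2·18 + E[c₂])/3 = (79 − 36 + 19.25)/3 = 20.75.

20.75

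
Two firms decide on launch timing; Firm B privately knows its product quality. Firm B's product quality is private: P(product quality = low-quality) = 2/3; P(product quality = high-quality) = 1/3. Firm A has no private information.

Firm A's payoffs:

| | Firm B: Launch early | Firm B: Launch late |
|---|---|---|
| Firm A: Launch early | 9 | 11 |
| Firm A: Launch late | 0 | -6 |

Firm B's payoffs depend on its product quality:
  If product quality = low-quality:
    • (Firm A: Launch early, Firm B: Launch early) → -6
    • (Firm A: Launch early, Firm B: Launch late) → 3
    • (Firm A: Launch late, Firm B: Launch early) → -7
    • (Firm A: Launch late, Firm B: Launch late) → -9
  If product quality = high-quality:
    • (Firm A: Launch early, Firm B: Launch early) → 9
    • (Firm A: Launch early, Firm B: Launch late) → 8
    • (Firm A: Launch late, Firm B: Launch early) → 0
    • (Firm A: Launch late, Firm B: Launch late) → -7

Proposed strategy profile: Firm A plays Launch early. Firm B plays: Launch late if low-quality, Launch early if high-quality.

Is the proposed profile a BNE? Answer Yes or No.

Yes

Firm A plays Launch early: E[Launch early] = 2/3·(11) + 1/3·(9) = 31/3; E[Launch late] = -4. Best-responding. ✓
Firm B (product quality low-quality), facing Launch early: Launch early gives -6, Launch late gives 3. Proposed Launch late is best. ✓
Firm B (product quality high-quality), facing Launch early: Launch early gives 9, Launch late gives 8. Proposed Launch early is best. ✓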